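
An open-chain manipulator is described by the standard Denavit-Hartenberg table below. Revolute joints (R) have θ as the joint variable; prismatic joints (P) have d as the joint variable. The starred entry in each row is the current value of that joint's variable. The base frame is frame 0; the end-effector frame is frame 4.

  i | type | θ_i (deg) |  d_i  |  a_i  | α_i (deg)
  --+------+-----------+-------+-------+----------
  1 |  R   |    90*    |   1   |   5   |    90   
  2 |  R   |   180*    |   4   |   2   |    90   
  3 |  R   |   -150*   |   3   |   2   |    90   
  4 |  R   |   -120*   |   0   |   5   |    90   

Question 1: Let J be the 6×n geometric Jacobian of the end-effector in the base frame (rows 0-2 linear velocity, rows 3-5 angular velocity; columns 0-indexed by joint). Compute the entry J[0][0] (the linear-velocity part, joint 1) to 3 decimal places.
axis z_0 = ẑ; lever o_n−o_0 = (4.2500,2.5670,-0.3301)
cross product → J_v[:, 0] = (-2.5670,4.2500,0.0000)
J_ω[:, 0] = z_0
entry J[0][0] = -2.5670

-2.567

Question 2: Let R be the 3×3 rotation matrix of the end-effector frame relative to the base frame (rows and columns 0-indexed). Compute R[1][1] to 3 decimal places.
0.500

End-effector y-axis (col 1 of R) = (0.8660,0.5000,-0.0000)
R[1][1] = 0.5000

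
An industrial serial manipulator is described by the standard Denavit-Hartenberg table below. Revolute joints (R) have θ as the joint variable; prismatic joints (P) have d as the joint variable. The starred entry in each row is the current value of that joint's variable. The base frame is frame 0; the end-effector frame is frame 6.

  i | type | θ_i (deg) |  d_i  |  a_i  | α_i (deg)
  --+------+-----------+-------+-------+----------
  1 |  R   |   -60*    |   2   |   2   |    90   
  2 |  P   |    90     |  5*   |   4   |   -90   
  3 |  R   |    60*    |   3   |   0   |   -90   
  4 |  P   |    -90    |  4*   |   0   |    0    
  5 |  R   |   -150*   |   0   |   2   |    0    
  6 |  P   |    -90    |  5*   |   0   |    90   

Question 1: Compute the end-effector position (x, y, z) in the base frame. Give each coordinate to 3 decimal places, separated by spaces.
-0.817 -1.317 -2.294

after link 1: o_1 = (1.0000, -1.7321, 2.0000)
after link 2: o_2 = (-3.3301, -4.2321, 6.0000)
after link 3: o_3 = (-4.8301, -1.6340, 6.0000)
after link 4: o_4 = (-3.0981, -0.6340, 2.5359)
after link 5: o_5 = (-2.9821, -2.5670, 2.0359)
after link 6: o_6 = (-0.8170, -1.3170, -2.2942)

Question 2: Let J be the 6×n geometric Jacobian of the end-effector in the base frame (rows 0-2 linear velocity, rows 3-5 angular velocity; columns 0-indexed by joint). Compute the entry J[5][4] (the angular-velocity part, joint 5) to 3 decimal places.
-0.866

axis z_4 = (0.4330,0.2500,-0.8660); lever o_n−o_4 = (2.2811,-0.6830,-4.8301)
cross product → J_v[:, 4] = (-1.7990,0.1160,-0.8660)
J_ω[:, 4] = z_4
entry J[5][4] = -0.8660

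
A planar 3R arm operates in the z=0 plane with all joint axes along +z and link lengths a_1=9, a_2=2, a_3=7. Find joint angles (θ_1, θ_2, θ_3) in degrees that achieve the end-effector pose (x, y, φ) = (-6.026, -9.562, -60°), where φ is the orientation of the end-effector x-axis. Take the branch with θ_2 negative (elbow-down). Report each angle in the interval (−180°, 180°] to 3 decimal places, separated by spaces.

-149.999 -60.012 150.011

wrist centre = target − a_3·(cos φ, sin φ) = (-9.5260, -3.4998)
cos θ_2 = (102.9934−9²−2²)/(2·9·2) = 0.4998; θ_2 = -60.0121° (elbow-down)
β = atan2(-3.4998,-9.5260) = -159.8268°; ψ = atan2(-1.7323,9.9996) = -9.8280°
θ_1 = β − ψ = -149.9989°
θ_3 = φ − θ_1 − θ_2 = 150.0109° (wrapped to (-180°,180°])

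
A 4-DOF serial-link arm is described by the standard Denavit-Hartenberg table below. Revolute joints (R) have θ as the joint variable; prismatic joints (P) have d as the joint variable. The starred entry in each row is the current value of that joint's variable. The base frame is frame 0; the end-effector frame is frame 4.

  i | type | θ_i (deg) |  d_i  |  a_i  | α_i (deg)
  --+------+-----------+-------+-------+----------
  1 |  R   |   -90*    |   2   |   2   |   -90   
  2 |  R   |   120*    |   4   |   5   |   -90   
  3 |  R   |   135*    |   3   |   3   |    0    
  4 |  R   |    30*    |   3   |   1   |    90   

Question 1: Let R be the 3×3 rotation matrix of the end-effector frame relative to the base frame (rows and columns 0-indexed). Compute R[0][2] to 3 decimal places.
End-effector z-axis (col 2 of R) = (-0.9659,0.1294,-0.2241)
R[0][2] = -0.9659

-0.966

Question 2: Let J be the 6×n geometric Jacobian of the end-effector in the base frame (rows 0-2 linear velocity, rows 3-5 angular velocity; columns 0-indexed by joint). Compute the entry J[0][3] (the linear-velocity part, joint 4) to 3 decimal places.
axis z_3 = (-0.0000,0.8660,0.5000); lever o_n−o_3 = (-0.2588,2.1151,2.3365)
cross product → J_v[:, 3] = (0.9659,-0.1294,0.2241)
J_ω[:, 3] = z_3
entry J[0][3] = 0.9659

0.966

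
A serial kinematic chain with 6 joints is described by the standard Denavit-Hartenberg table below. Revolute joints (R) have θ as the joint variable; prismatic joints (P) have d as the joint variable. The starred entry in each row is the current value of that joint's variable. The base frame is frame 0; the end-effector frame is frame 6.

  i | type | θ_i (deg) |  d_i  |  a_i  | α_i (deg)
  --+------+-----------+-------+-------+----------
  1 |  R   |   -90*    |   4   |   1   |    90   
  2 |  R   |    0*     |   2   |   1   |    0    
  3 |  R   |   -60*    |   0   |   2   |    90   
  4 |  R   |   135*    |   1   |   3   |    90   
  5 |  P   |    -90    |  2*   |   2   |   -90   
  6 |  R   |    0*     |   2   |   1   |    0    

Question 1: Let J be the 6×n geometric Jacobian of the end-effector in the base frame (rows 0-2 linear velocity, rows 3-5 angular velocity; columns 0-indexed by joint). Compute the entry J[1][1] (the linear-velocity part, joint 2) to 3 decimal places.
axis z_1 = (-1.0000,-0.0000,0.0000); lever o_n−o_1 = (-6.9497,-2.6714,1.1051)
cross product → J_v[:, 1] = (0.0000,1.1051,2.6714)
J_ω[:, 1] = z_1
entry J[1][1] = 1.1051

1.105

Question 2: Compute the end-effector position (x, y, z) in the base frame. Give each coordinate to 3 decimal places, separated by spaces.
after link 1: o_1 = (0.0000, -1.0000, 4.0000)
after link 2: o_2 = (-2.0000, -2.0000, 4.0000)
after link 3: o_3 = (-2.0000, -3.0000, 2.2679)
after link 4: o_4 = (-4.1213, -1.0733, 3.6051)
after link 5: o_5 = (-5.5355, -3.5125, 3.3803)
after link 6: o_6 = (-6.9497, -3.6714, 5.1051)

-6.950 -3.671 5.105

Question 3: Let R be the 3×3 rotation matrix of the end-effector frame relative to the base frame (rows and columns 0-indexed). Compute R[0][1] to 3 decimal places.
End-effector y-axis (col 1 of R) = (0.7071,0.3536,0.6124)
R[0][1] = 0.7071

0.707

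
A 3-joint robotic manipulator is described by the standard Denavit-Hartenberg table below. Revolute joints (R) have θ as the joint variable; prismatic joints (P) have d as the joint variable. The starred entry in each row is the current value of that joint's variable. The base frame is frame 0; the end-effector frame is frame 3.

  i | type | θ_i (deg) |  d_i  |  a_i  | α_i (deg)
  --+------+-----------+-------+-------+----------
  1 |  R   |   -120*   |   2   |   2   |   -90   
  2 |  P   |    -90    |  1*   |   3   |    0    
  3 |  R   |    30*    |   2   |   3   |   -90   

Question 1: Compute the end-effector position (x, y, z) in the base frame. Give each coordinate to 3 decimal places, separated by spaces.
0.848 -4.531 7.598

after link 1: o_1 = (-1.0000, -1.7321, 2.0000)
after link 2: o_2 = (-0.1340, -2.2321, 5.0000)
after link 3: o_3 = (0.8481, -4.5311, 7.5981)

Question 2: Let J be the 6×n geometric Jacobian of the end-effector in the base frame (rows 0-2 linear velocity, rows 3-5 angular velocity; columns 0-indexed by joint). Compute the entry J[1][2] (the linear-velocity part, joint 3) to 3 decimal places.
-2.250

axis z_2 = (0.8660,-0.5000,0.0000); lever o_n−o_2 = (0.9821,-2.2990,2.5981)
cross product → J_v[:, 2] = (-1.2990,-2.2500,-1.5000)
J_ω[:, 2] = z_2
entry J[1][2] = -2.2500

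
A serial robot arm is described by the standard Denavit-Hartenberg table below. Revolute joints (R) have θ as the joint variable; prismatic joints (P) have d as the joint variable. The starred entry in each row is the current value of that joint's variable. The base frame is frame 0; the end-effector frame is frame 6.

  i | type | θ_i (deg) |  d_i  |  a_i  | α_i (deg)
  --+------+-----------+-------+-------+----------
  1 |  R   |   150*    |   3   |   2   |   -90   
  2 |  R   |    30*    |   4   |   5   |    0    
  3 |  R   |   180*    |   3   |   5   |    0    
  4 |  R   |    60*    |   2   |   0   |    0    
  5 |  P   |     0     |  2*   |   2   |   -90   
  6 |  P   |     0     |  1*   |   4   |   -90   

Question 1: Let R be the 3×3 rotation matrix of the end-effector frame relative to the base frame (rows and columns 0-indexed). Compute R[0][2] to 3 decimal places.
End-effector z-axis (col 2 of R) = (0.5000,0.8660,-0.0000)
R[0][2] = 0.5000

0.500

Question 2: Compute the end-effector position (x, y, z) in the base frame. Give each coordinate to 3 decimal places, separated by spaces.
-8.098 -8.026 9.000

after link 1: o_1 = (-1.7321, 1.0000, 3.0000)
after link 2: o_2 = (-7.4821, -0.2990, 0.5000)
after link 3: o_3 = (-5.2321, -5.0622, 3.0000)
after link 4: o_4 = (-6.2321, -6.7942, 3.0000)
after link 5: o_5 = (-7.2321, -8.5263, 5.0000)
after link 6: o_6 = (-8.0981, -8.0263, 9.0000)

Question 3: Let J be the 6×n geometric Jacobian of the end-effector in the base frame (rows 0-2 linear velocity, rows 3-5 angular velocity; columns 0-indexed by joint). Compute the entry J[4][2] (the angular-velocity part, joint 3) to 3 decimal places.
-0.866

axis z_2 = (-0.5000,-0.8660,0.0000); lever o_n−o_2 = (-0.6160,-7.7272,8.5000)
cross product → J_v[:, 2] = (-7.3612,4.2500,3.3301)
J_ω[:, 2] = z_2
entry J[4][2] = -0.8660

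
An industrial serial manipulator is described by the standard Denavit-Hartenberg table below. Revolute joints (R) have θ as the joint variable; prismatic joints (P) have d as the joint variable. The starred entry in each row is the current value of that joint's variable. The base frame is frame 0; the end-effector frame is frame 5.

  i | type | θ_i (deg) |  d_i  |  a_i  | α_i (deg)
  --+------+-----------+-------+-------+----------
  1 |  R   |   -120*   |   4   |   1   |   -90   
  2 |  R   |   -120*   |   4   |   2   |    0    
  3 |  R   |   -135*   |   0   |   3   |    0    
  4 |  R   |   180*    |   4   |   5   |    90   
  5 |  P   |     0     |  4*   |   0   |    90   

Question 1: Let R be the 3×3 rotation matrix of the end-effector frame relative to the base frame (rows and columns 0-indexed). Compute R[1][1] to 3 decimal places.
0.837

End-effector y-axis (col 1 of R) = (0.4830,0.8365,0.2588)
R[1][1] = 0.8365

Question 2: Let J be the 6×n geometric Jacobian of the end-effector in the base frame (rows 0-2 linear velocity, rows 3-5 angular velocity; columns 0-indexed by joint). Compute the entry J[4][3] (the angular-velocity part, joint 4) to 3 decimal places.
axis z_3 = (0.8660,-0.5000,0.0000); lever o_n−o_3 = (4.7489,0.2253,5.8649)
cross product → J_v[:, 3] = (-2.9325,-5.0792,2.5696)
J_ω[:, 3] = z_3
entry J[4][3] = -0.5000

-0.500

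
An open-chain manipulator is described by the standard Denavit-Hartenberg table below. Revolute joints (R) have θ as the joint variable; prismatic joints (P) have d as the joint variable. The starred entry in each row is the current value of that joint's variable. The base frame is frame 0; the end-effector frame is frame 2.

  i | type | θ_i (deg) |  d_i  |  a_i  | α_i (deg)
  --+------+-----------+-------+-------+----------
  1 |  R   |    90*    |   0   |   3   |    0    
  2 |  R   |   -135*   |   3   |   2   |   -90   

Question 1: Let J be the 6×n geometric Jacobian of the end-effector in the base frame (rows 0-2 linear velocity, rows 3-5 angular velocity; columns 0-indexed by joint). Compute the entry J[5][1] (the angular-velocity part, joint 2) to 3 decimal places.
1.000

axis z_1 = (0.0000,0.0000,1.0000); lever o_n−o_1 = (1.4142,-1.4142,3.0000)
cross product → J_v[:, 1] = (1.4142,1.4142,-0.0000)
J_ω[:, 1] = z_1
entry J[5][1] = 1.0000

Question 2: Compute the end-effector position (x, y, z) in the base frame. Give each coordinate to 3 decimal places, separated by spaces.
after link 1: o_1 = (0.0000, 3.0000, 0.0000)
after link 2: o_2 = (1.4142, 1.5858, 3.0000)

1.414 1.586 3.000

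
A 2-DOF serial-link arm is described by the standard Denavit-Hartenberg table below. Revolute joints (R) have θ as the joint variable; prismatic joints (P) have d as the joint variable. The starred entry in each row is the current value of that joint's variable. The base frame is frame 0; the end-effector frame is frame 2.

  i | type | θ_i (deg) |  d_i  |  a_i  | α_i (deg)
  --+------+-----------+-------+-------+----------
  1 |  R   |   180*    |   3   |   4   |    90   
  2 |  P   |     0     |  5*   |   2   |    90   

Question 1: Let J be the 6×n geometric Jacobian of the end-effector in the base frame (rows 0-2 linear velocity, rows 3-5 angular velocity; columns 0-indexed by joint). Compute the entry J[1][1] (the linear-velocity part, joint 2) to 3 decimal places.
1.000

prismatic axis z_1 = (0.0000,1.0000,0.0000)
J_v[:, 1] = z_1; J_ω[:, 1] = (0,0,0)
entry J[1][1] = 1.0000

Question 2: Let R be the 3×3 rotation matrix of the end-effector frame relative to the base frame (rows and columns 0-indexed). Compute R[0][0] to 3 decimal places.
End-effector x-axis (col 0 of R) = (-1.0000,0.0000,0.0000)
R[0][0] = -1.0000

-1.000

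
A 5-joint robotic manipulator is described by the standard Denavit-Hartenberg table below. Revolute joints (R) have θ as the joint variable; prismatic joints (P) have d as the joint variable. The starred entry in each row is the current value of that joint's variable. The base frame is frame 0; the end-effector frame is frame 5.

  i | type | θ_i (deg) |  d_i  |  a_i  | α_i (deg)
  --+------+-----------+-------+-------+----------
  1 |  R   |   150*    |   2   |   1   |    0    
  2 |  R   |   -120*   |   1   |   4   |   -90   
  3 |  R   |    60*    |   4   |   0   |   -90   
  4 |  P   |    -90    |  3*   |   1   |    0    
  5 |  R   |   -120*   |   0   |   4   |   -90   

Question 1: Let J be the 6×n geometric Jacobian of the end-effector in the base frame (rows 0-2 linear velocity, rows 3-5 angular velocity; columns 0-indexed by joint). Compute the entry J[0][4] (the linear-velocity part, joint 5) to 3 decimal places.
-2.598

axis z_4 = (-0.7500,-0.4330,-0.5000); lever o_n−o_4 = (-0.5000,-2.5981,3.0000)
cross product → J_v[:, 4] = (-2.5981,2.5000,1.7321)
J_ω[:, 4] = z_4
entry J[0][4] = -2.5981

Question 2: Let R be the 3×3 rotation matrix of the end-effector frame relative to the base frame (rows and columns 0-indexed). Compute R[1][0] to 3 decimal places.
-0.650

End-effector x-axis (col 0 of R) = (-0.1250,-0.6495,0.7500)
R[1][0] = -0.6495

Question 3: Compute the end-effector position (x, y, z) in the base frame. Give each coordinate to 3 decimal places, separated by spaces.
after link 1: o_1 = (-0.8660, 0.5000, 2.0000)
after link 2: o_2 = (2.5981, 2.5000, 3.0000)
after link 3: o_3 = (0.5981, 5.9641, 3.0000)
after link 4: o_4 = (-2.1519, 5.5311, 1.5000)
after link 5: o_5 = (-2.6519, 2.9330, 4.5000)

-2.652 2.933 4.500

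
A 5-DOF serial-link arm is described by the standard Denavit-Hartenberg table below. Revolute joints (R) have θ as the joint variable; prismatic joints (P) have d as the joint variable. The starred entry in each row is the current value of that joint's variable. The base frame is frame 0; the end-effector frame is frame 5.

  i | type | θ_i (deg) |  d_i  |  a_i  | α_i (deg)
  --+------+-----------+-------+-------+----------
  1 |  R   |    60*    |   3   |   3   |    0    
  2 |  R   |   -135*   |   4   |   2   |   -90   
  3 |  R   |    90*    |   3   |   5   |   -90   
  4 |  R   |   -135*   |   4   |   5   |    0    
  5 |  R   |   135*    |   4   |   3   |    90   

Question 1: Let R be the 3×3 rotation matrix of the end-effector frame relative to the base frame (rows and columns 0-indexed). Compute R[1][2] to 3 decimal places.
End-effector z-axis (col 2 of R) = (0.9659,0.2588,-0.0000)
R[1][2] = 0.2588

0.259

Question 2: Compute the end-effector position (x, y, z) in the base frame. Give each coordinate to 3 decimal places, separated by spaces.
6.260 10.085 2.536

after link 1: o_1 = (1.5000, 2.5981, 3.0000)
after link 2: o_2 = (2.0176, 0.6662, 7.0000)
after link 3: o_3 = (4.9154, 1.4427, 2.0000)
after link 4: o_4 = (7.2952, 6.2214, 5.5355)
after link 5: o_5 = (6.2599, 10.0852, 2.5355)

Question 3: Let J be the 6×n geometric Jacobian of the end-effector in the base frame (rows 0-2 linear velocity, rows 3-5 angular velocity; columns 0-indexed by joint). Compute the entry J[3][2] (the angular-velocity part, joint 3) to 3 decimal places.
0.966

axis z_2 = (0.9659,0.2588,0.0000); lever o_n−o_2 = (4.2423,9.4189,-4.4645)
cross product → J_v[:, 2] = (-1.1555,4.3123,8.0000)
J_ω[:, 2] = z_2
entry J[3][2] = 0.9659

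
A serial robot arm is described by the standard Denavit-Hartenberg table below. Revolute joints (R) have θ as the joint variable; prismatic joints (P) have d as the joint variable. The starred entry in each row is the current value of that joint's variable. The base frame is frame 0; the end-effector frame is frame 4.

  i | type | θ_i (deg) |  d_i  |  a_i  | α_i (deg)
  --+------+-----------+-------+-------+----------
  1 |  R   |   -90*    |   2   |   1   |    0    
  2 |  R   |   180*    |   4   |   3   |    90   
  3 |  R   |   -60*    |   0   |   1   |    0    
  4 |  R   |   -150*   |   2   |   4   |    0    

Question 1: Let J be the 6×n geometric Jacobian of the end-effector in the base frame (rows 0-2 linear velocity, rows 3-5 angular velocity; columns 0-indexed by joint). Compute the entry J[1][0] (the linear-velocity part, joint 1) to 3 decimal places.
axis z_0 = ẑ; lever o_n−o_0 = (2.0000,-0.9641,7.1340)
cross product → J_v[:, 0] = (0.9641,2.0000,-0.0000)
J_ω[:, 0] = z_0
entry J[1][0] = 2.0000

2.000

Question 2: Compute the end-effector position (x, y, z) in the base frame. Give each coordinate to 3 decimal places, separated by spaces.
after link 1: o_1 = (0.0000, -1.0000, 2.0000)
after link 2: o_2 = (0.0000, 2.0000, 6.0000)
after link 3: o_3 = (0.0000, 2.5000, 5.1340)
after link 4: o_4 = (2.0000, -0.9641, 7.1340)

2.000 -0.964 7.134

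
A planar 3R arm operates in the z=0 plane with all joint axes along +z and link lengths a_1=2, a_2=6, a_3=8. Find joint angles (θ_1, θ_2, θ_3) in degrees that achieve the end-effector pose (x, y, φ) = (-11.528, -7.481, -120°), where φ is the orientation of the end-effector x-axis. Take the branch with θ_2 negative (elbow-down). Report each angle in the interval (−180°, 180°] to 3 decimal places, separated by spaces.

-141.615 -44.980 66.595

wrist centre = target − a_3·(cos φ, sin φ) = (-7.5280, -0.5528)
cos θ_2 = (56.9764−2²−6²)/(2·2·6) = 0.7073; θ_2 = -44.9804° (elbow-down)
β = atan2(-0.5528,-7.5280) = -175.8002°; ψ = atan2(-4.2412,6.2441) = -34.1856°
θ_1 = β − ψ = -141.6146°
θ_3 = φ − θ_1 − θ_2 = 66.5950° (wrapped to (-180°,180°])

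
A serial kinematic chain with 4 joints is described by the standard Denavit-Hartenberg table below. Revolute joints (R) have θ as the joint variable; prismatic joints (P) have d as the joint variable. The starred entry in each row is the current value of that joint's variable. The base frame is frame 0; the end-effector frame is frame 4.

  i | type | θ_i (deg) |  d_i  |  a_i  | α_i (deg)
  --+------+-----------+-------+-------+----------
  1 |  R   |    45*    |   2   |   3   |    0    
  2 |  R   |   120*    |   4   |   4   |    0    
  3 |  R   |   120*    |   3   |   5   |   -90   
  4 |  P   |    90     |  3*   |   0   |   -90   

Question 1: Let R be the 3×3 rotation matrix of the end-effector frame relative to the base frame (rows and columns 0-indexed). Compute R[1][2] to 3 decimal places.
End-effector z-axis (col 2 of R) = (-0.2588,0.9659,-0.0000)
R[1][2] = 0.9659

0.966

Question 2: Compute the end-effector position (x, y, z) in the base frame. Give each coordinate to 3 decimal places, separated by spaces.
2.449 -0.897 9.000

after link 1: o_1 = (2.1213, 2.1213, 2.0000)
after link 2: o_2 = (-1.7424, 3.1566, 6.0000)
after link 3: o_3 = (-0.4483, -1.6730, 9.0000)
after link 4: o_4 = (2.4495, -0.8966, 9.0000)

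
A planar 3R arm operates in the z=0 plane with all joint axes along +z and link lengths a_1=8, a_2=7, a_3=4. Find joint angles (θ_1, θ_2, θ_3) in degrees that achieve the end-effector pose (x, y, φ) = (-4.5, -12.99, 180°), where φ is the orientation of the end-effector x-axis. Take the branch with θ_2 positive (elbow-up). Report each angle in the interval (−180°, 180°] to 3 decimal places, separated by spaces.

wrist centre = target − a_3·(cos φ, sin φ) = (-0.5000, -12.9900)
cos θ_2 = (168.9901−8²−7²)/(2·8·7) = 0.4999; θ_2 = 60.0058° (elbow-up)
β = atan2(-12.9900,-0.5000) = -92.2043°; ψ = atan2(6.0625,11.4994) = 27.7984°
θ_1 = β − ψ = -120.0027°
θ_3 = φ − θ_1 − θ_2 = -120.0031° (wrapped to (-180°,180°])

-120.003 60.006 -120.003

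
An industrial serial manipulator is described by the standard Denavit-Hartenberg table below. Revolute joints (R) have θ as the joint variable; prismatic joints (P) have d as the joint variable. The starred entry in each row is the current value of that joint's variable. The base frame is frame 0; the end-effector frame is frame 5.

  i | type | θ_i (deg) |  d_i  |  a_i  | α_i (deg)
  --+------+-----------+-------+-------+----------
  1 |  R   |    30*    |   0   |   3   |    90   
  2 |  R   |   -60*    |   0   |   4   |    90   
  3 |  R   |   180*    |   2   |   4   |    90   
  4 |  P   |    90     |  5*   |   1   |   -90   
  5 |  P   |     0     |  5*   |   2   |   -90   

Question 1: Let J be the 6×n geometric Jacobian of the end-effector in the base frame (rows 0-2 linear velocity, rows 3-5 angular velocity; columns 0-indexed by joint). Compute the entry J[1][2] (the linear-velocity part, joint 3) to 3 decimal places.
-2.116

axis z_2 = (-0.7500,-0.4330,-0.5000); lever o_n−o_2 = (-0.8170,-6.2452,-3.3660)
cross product → J_v[:, 2] = (-1.6651,-2.1160,4.3301)
J_ω[:, 2] = z_2
entry J[1][2] = -2.1160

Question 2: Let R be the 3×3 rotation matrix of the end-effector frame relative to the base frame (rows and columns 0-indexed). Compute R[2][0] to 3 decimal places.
-0.500

End-effector x-axis (col 0 of R) = (-0.7500,-0.4330,-0.5000)
R[2][0] = -0.5000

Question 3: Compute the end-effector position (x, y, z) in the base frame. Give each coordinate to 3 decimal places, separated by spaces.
3.513 -3.745 -6.830

after link 1: o_1 = (2.5981, 1.5000, 0.0000)
after link 2: o_2 = (4.3301, 2.5000, -3.4641)
after link 3: o_3 = (1.0981, 0.6340, -1.0000)
after link 4: o_4 = (2.8481, -4.1292, -1.5000)
after link 5: o_5 = (3.5131, -3.7452, -6.8301)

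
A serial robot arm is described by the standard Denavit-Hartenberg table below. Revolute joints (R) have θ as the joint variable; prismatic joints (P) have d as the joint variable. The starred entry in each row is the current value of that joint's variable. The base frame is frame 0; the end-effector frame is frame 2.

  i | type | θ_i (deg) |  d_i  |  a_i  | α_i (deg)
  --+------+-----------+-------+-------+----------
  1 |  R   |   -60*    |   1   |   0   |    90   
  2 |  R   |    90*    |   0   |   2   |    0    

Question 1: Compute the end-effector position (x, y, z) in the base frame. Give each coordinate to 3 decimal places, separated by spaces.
0.000 -0.000 3.000

after link 1: o_1 = (0.0000, 0.0000, 1.0000)
after link 2: o_2 = (0.0000, -0.0000, 3.0000)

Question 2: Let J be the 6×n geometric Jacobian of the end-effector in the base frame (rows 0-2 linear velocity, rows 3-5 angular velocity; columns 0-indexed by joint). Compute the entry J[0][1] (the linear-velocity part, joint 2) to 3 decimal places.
-1.000

axis z_1 = (-0.8660,-0.5000,0.0000); lever o_n−o_1 = (0.0000,-0.0000,2.0000)
cross product → J_v[:, 1] = (-1.0000,1.7321,0.0000)
J_ω[:, 1] = z_1
entry J[0][1] = -1.0000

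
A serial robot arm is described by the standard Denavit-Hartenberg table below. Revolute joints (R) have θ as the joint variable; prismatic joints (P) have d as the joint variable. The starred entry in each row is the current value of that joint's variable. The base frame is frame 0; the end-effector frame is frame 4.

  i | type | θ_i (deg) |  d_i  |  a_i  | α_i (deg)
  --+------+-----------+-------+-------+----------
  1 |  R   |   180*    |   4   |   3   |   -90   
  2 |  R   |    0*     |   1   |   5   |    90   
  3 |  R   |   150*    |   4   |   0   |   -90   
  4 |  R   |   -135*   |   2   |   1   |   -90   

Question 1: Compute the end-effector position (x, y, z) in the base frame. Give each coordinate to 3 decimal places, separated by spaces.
-7.612 1.086 8.707

after link 1: o_1 = (-3.0000, 0.0000, 4.0000)
after link 2: o_2 = (-8.0000, -1.0000, 4.0000)
after link 3: o_3 = (-8.0000, -1.0000, 8.0000)
after link 4: o_4 = (-7.6124, 1.0856, 8.7071)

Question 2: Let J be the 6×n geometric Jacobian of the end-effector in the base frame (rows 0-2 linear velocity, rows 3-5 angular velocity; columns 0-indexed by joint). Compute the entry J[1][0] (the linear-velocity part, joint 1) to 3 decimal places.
-7.612

axis z_0 = ẑ; lever o_n−o_0 = (-7.6124,1.0856,8.7071)
cross product → J_v[:, 0] = (-1.0856,-7.6124,0.0000)
J_ω[:, 0] = z_0
entry J[1][0] = -7.6124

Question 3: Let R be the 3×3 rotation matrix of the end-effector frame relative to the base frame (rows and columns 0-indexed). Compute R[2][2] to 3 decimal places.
End-effector z-axis (col 2 of R) = (0.6124,-0.3536,0.7071)
R[2][2] = 0.7071

0.707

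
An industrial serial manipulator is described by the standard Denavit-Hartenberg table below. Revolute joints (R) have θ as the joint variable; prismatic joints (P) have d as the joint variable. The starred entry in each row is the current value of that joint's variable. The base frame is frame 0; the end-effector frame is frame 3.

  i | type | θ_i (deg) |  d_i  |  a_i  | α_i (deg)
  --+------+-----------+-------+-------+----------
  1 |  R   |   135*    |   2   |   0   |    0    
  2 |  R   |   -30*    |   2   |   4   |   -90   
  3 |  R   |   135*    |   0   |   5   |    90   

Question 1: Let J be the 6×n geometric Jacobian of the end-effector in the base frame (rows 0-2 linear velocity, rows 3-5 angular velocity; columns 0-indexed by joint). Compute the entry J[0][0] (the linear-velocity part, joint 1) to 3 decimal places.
axis z_0 = ẑ; lever o_n−o_0 = (-0.1202,0.4486,0.4645)
cross product → J_v[:, 0] = (-0.4486,-0.1202,0.0000)
J_ω[:, 0] = z_0
entry J[0][0] = -0.4486

-0.449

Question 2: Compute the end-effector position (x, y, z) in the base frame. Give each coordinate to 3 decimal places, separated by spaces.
after link 1: o_1 = (0.0000, 0.0000, 2.0000)
after link 2: o_2 = (-1.0353, 3.8637, 4.0000)
after link 3: o_3 = (-0.1202, 0.4486, 0.4645)

-0.120 0.449 0.464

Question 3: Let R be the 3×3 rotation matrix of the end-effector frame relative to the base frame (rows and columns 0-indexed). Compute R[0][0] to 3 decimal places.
End-effector x-axis (col 0 of R) = (0.1830,-0.6830,-0.7071)
R[0][0] = 0.1830

0.183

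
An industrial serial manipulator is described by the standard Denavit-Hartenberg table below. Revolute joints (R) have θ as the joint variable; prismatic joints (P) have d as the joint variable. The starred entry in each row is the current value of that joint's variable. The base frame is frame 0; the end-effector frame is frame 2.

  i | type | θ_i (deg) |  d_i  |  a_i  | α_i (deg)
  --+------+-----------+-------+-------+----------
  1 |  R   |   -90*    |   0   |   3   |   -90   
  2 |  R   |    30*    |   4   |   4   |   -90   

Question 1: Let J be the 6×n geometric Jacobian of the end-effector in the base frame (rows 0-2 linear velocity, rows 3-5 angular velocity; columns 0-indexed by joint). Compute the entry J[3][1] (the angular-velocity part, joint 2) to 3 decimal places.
1.000

axis z_1 = (1.0000,0.0000,0.0000); lever o_n−o_1 = (4.0000,-3.4641,-2.0000)
cross product → J_v[:, 1] = (0.0000,2.0000,-3.4641)
J_ω[:, 1] = z_1
entry J[3][1] = 1.0000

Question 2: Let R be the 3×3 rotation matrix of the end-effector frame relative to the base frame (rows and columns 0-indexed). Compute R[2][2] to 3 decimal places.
-0.866

End-effector z-axis (col 2 of R) = (0.0000,0.5000,-0.8660)
R[2][2] = -0.8660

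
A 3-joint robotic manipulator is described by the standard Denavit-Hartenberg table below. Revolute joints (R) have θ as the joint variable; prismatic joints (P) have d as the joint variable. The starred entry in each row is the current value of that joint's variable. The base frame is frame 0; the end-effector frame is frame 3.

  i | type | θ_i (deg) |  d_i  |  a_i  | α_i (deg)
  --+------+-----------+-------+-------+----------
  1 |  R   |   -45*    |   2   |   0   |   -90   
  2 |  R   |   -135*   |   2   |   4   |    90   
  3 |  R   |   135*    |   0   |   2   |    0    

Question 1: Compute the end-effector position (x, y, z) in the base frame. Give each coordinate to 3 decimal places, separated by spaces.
1.121 3.707 3.828

after link 1: o_1 = (0.0000, 0.0000, 2.0000)
after link 2: o_2 = (-0.5858, 3.4142, 4.8284)
after link 3: o_3 = (1.1213, 3.7071, 3.8284)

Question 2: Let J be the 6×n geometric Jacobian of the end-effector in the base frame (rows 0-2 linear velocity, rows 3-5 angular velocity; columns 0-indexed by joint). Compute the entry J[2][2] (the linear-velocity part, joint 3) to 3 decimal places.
axis z_2 = (-0.5000,0.5000,-0.7071); lever o_n−o_2 = (1.7071,0.2929,-1.0000)
cross product → J_v[:, 2] = (-0.2929,-1.7071,-1.0000)
J_ω[:, 2] = z_2
entry J[2][2] = -1.0000

-1.000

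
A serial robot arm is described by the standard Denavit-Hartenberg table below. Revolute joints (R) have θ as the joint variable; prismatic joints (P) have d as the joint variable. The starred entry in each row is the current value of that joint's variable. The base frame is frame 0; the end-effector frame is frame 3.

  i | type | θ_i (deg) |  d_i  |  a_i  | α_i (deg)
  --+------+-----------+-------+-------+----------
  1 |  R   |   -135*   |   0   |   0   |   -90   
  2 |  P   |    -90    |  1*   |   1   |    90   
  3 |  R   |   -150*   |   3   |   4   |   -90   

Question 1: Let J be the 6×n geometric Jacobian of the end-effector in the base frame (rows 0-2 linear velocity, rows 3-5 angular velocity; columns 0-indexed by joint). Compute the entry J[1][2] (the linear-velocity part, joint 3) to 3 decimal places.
2.449

axis z_2 = (0.7071,0.7071,0.0000); lever o_n−o_2 = (0.7071,3.5355,-3.4641)
cross product → J_v[:, 2] = (-2.4495,2.4495,2.0000)
J_ω[:, 2] = z_2
entry J[1][2] = 2.4495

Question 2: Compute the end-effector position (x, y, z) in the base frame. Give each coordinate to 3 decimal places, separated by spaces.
after link 1: o_1 = (0.0000, 0.0000, 0.0000)
after link 2: o_2 = (0.7071, -0.7071, 1.0000)
after link 3: o_3 = (1.4142, 2.8284, -2.4641)

1.414 2.828 -2.464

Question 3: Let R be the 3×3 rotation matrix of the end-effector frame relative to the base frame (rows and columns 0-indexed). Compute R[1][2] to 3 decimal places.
0.612

End-effector z-axis (col 2 of R) = (-0.6124,0.6124,0.5000)
R[1][2] = 0.6124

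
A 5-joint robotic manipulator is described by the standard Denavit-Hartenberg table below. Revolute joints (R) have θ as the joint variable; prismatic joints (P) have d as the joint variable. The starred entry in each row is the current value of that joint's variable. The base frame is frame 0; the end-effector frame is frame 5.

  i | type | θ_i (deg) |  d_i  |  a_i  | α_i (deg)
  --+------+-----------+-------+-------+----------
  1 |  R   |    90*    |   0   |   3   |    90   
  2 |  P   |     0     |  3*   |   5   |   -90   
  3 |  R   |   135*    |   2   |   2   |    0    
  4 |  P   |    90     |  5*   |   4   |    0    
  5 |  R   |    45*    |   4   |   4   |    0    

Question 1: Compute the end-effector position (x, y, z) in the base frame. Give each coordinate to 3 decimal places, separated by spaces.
after link 1: o_1 = (0.0000, 3.0000, 0.0000)
after link 2: o_2 = (3.0000, 8.0000, 0.0000)
after link 3: o_3 = (1.5858, 6.5858, 2.0000)
after link 4: o_4 = (4.4142, 3.7574, 7.0000)
after link 5: o_5 = (8.4142, 3.7574, 11.0000)

8.414 3.757 11.000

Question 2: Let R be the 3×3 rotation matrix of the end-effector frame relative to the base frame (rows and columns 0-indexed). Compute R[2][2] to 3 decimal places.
1.000

End-effector z-axis (col 2 of R) = (0.0000,0.0000,1.0000)
R[2][2] = 1.0000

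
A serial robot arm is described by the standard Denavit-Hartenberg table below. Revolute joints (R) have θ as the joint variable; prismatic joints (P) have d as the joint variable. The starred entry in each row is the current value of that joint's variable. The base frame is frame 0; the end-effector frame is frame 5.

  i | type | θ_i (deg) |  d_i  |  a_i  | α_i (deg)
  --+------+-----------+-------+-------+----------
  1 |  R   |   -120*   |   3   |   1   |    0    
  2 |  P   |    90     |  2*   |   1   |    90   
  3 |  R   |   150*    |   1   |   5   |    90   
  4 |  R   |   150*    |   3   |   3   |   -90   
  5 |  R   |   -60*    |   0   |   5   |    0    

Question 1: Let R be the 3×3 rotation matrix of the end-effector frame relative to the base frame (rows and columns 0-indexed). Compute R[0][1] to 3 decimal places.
End-effector y-axis (col 1 of R) = (0.1295,-0.5748,-0.8080)
R[0][1] = 0.1295

0.129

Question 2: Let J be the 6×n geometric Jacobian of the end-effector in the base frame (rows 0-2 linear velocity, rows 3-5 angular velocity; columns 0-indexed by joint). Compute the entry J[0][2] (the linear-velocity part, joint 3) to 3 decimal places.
axis z_2 = (-0.5000,-0.8660,0.0000); lever o_n−o_2 = (1.1214,-4.9776,6.4665)
cross product → J_v[:, 2] = (-5.6002,3.2333,3.4599)
J_ω[:, 2] = z_2
entry J[0][2] = -5.6002

-5.600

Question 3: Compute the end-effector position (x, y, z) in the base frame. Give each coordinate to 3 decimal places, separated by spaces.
after link 1: o_1 = (-0.5000, -0.8660, 3.0000)
after link 2: o_2 = (0.3660, -1.3660, 5.0000)
after link 3: o_3 = (-3.8840, -0.0670, 7.5000)
after link 4: o_4 = (-1.3864, -3.2410, 8.7990)
after link 5: o_5 = (1.4874, -6.3436, 11.4665)

1.487 -6.344 11.467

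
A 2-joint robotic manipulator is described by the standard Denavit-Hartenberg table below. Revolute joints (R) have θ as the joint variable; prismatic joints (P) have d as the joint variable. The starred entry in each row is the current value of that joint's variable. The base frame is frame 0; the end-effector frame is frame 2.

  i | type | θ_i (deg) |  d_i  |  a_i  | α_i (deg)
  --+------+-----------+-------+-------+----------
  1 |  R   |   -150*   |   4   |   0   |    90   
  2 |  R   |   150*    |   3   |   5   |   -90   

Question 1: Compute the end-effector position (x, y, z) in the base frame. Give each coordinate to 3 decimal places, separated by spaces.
2.250 4.763 6.500

after link 1: o_1 = (0.0000, 0.0000, 4.0000)
after link 2: o_2 = (2.2500, 4.7631, 6.5000)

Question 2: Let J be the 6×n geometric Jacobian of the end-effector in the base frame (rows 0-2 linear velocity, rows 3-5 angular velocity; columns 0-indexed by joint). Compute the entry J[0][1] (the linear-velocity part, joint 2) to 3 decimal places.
2.165

axis z_1 = (-0.5000,0.8660,0.0000); lever o_n−o_1 = (2.2500,4.7631,2.5000)
cross product → J_v[:, 1] = (2.1651,1.2500,-4.3301)
J_ω[:, 1] = z_1
entry J[0][1] = 2.1651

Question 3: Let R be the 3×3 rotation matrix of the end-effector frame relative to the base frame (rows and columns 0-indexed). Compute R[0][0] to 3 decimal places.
End-effector x-axis (col 0 of R) = (0.7500,0.4330,0.5000)
R[0][0] = 0.7500

0.750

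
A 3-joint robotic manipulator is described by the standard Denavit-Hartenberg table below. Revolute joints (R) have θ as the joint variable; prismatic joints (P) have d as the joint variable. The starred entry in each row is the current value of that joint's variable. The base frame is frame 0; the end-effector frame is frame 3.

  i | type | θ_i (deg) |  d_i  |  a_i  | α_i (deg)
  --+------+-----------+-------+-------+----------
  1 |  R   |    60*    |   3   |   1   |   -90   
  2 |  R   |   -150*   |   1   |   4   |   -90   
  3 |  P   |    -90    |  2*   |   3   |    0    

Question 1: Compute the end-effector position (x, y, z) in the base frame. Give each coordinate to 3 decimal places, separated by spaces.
after link 1: o_1 = (0.5000, 0.8660, 3.0000)
after link 2: o_2 = (-2.0981, -1.6340, 5.0000)
after link 3: o_3 = (-4.1962, 0.7321, 6.7321)

-4.196 0.732 6.732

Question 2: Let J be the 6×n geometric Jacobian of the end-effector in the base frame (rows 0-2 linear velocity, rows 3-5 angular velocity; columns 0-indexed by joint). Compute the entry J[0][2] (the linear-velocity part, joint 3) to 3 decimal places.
0.250

prismatic axis z_2 = (0.2500,0.4330,0.8660)
J_v[:, 2] = z_2; J_ω[:, 2] = (0,0,0)
entry J[0][2] = 0.2500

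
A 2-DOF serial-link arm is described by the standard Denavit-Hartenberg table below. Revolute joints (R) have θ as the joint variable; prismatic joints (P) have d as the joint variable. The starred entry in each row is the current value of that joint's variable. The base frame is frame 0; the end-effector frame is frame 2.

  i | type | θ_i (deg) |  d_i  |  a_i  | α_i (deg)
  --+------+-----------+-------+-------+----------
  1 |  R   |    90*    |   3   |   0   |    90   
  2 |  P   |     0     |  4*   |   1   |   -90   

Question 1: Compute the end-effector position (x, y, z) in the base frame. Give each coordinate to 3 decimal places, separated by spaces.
4.000 1.000 3.000

after link 1: o_1 = (0.0000, 0.0000, 3.0000)
after link 2: o_2 = (4.0000, 1.0000, 3.0000)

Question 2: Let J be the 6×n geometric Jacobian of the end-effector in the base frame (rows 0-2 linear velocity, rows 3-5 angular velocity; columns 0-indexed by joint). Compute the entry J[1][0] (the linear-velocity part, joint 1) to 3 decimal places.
4.000

axis z_0 = ẑ; lever o_n−o_0 = (4.0000,1.0000,3.0000)
cross product → J_v[:, 0] = (-1.0000,4.0000,0.0000)
J_ω[:, 0] = z_0
entry J[1][0] = 4.0000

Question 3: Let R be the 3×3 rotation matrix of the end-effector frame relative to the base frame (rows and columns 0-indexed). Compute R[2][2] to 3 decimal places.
1.000

End-effector z-axis (col 2 of R) = (0.0000,0.0000,1.0000)
R[2][2] = 1.0000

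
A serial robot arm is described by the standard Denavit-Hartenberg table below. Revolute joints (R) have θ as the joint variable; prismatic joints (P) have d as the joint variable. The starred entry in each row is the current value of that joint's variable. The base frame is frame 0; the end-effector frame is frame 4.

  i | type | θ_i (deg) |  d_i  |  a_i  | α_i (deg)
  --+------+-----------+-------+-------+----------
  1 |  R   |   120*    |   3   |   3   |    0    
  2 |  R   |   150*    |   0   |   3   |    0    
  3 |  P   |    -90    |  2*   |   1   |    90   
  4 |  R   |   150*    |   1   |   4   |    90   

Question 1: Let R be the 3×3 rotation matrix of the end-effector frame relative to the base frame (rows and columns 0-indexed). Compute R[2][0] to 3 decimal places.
0.500

End-effector x-axis (col 0 of R) = (0.8660,-0.0000,0.5000)
R[2][0] = 0.5000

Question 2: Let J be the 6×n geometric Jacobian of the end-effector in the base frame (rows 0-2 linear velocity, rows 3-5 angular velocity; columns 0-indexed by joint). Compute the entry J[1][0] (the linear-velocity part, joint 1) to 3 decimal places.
0.964

axis z_0 = ẑ; lever o_n−o_0 = (0.9641,0.5981,7.0000)
cross product → J_v[:, 0] = (-0.5981,0.9641,0.0000)
J_ω[:, 0] = z_0
entry J[1][0] = 0.9641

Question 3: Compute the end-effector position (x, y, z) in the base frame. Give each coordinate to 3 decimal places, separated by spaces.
after link 1: o_1 = (-1.5000, 2.5981, 3.0000)
after link 2: o_2 = (-1.5000, -0.4019, 3.0000)
after link 3: o_3 = (-2.5000, -0.4019, 5.0000)
after link 4: o_4 = (0.9641, 0.5981, 7.0000)

0.964 0.598 7.000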